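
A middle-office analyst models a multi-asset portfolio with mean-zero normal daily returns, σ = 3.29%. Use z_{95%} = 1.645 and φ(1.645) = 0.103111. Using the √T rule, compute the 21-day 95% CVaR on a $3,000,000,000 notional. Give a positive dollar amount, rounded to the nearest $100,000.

σ_{21d} = 3.29% × √21 = 15.077%.
ES multiplier = φ(z)/(1−α) = 0.103111/0.05 = 2.062.
ES = 15.077% × 2.062 = 31.089%; on $3,000,000,000: $932,670,000.

$932,700,000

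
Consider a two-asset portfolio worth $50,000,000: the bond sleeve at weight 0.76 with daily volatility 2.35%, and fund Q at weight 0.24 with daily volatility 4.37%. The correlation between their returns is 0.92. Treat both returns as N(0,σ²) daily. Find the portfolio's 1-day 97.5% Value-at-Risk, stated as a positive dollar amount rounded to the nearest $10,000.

σ_p² = 0.76²·2.35² + 0.24²·4.37² + 2·0.92·0.76·0.24·2.35·4.37 = 7.7364 (%²).
σ_p = √7.7364 = 2.781%.
At 97.5%, z = 1.960.
VaR = 1.960 × 2.781% = 5.451%; on $50,000,000 that is $2,725,500.

$2,730,000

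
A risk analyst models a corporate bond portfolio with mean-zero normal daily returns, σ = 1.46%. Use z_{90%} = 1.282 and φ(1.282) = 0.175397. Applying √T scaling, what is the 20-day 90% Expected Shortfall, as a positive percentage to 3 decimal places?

11.452%

σ_{20d} = 1.46% × √20 = 6.529%.
ES multiplier = φ(z)/(1−α) = 0.175397/0.1 = 1.754.
ES = 6.529% × 1.754 = 11.452%.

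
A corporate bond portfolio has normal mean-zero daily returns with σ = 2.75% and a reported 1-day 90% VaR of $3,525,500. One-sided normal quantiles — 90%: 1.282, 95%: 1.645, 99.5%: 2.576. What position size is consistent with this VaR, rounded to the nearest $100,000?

$100,000,000

VaR as a fraction of value: z·σ = 1.282 × 2.75% = 3.5255%.
Position = $3,525,500 / 0.035255 = $100,000,000.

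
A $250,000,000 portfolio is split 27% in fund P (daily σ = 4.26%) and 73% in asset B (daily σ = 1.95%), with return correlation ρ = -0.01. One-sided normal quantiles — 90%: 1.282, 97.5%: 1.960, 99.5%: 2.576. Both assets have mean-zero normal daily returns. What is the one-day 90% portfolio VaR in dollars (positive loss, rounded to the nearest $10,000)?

$5,840,000

σ_p² = 0.27²·4.26² + 0.73²·1.95² + 2·-0.01·0.27·0.73·4.26·1.95 = 3.3166 (%²).
σ_p = √3.3166 = 1.821%.
VaR = 1.282 × 1.821% = 2.335%; on $250,000,000 that is $5,837,500.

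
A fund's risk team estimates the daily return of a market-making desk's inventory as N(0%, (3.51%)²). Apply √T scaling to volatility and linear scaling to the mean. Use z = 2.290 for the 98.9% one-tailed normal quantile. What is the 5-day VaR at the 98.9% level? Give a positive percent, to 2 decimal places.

σ_{5d} = 3.51% × √5 = 7.849%.
VaR = 2.290 × 7.849% = 17.974%.

17.97%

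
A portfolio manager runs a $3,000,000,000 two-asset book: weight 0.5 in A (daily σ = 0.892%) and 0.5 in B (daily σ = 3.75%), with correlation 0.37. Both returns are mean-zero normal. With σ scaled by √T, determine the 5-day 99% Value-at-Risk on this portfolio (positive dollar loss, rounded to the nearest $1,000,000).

σ_p = √(0.5²·0.892² + 0.5²·3.75² + 2·0.37·0.5·0.5·0.892·3.75) = 2.082%.
σ_{5d} = 2.082% × √5 = 4.655%.
z(99%) = 2.326.
VaR = 2.326 × 4.655% = 10.828%; on $3,000,000,000 that is $324,840,000.

$325,000,000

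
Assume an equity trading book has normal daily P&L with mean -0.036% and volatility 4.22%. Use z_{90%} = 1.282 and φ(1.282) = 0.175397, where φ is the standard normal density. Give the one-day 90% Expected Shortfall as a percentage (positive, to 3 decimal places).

Tail multiplier: φ(z)/(1−α) = 0.175397 / 0.1 = 1.754.
ES = −(-0.036%) + 4.22% × 1.754 = 7.438%.

7.438%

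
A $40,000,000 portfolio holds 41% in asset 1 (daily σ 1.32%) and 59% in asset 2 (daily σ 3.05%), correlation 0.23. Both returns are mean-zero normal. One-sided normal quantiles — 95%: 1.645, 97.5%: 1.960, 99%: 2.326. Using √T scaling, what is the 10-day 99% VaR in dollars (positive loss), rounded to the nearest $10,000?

$5,870,000

σ_p = √(0.41²·1.32² + 0.59²·3.05² + 2·0.23·0.41·0.59·1.32·3.05) = 1.995%.
σ_{10d} = 1.995% × √10 = 6.309%.
VaR = 2.326 × 6.309% = 14.675%; on $40,000,000 that is $5,870,000.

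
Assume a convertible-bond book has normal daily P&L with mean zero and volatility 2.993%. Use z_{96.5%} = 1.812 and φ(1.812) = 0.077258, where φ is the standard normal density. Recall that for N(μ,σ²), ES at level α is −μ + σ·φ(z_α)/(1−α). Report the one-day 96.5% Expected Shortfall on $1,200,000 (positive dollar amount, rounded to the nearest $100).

$79,300

Tail multiplier: φ(z)/(1−α) = 0.077258 / 0.035 = 2.207.
ES = 2.993% × 2.207 = 6.606%.
On $1,200,000: 0.06606 × $1,200,000 = $79,272.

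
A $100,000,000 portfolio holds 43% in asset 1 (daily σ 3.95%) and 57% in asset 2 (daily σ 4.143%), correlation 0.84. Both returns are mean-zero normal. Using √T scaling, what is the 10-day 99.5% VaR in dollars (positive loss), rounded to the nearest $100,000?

$31,800,000

σ_p = √(0.43²·3.95² + 0.57²·4.143² + 2·0.84·0.43·0.57·3.95·4.143) = 3.899%.
σ_{10d} = 3.899% × √10 = 12.330%.
z(99.5%) = 2.576.
VaR = 2.576 × 12.330% = 31.762%; on $100,000,000 that is $31,762,000.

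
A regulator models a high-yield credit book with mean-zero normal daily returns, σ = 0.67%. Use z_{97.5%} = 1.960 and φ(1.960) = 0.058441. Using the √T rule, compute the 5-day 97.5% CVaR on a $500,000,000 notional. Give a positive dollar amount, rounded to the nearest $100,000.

σ_{5d} = 0.67% × √5 = 1.498%.
ES multiplier = φ(z)/(1−α) = 0.058441/0.025 = 2.338.
ES = 1.498% × 2.338 = 3.502%; on $500,000,000: $17,510,000.

$17,500,000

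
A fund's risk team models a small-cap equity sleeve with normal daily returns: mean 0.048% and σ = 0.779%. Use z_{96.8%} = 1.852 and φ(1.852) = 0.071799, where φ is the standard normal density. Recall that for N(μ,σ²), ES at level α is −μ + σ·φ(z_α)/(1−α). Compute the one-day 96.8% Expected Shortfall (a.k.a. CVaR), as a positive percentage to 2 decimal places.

1.70%

Tail multiplier: φ(z)/(1−α) = 0.071799 / 0.032 = 2.244.
ES = −(0.048%) + 0.779% × 2.244 = 1.700%.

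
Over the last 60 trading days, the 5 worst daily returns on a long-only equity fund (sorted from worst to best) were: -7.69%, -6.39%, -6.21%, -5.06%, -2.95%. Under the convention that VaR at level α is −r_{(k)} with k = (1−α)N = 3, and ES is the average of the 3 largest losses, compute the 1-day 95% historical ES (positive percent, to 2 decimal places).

The 3 worst returns sum to -20.29%.
ES = −(-20.29%) / 3 = 6.7633…% ≈ 6.76%.

6.76%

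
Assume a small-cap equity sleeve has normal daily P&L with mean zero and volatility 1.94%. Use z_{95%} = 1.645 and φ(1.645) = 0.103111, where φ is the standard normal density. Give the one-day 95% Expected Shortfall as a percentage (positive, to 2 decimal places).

4.00%

Tail multiplier: φ(z)/(1−α) = 0.103111 / 0.05 = 2.062.
ES = 1.94% × 2.062 = 4.000%.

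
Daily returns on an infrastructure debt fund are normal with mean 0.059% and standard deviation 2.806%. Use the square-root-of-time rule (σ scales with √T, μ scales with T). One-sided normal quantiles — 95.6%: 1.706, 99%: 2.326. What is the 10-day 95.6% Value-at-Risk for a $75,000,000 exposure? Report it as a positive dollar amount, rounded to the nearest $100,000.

$10,900,000

σ_{10d} = 2.806% × √10 = 8.873%; μ_{10d} = 10 × 0.059% = 0.590%.
VaR = −(0.590%) + 1.706 × 8.873% = 14.547%.
On $75,000,000: 0.14547 × $75,000,000 = $10,910,250.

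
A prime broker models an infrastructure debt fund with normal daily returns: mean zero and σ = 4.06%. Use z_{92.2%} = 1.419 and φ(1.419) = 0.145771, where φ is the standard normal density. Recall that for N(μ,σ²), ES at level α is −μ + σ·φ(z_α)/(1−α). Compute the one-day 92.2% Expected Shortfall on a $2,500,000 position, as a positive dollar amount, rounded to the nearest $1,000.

Tail multiplier: φ(z)/(1−α) = 0.145771 / 0.078 = 1.869.
ES = 4.06% × 1.869 = 7.588%.
On $2,500,000: 0.07588 × $2,500,000 = $189,700.

$190,000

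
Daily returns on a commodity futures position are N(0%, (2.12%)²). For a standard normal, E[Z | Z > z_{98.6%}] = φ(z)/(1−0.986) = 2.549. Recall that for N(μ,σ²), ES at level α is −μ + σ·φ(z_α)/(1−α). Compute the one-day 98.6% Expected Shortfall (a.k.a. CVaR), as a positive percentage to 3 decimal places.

5.404%

ES = 2.12% × 2.549 = 5.404%.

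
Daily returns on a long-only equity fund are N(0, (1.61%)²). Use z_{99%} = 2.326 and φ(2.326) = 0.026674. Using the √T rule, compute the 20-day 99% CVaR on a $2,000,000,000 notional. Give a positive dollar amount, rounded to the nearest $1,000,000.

σ_{20d} = 1.61% × √20 = 7.200%.
ES multiplier = φ(z)/(1−α) = 0.026674/0.01 = 2.667.
ES = 7.200% × 2.667 = 19.202%; on $2,000,000,000: $384,040,000.

$384,000,000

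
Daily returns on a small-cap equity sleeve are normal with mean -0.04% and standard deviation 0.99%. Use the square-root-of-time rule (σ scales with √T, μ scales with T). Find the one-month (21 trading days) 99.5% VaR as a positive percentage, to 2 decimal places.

At 99.5%, z = 2.576.
σ_{21d} = 0.99% × √21 = 4.537%; μ_{21d} = 21 × -0.04% = -0.840%.
VaR = −(-0.840%) + 2.576 × 4.537% = 12.527%.

12.53%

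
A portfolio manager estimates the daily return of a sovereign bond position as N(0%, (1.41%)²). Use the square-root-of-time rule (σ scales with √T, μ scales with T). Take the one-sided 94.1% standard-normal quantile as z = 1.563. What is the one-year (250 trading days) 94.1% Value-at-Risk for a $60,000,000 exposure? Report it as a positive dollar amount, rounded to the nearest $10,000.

σ_{250d} = 1.41% × √250 = 22.294%.
VaR = 1.563 × 22.294% = 34.846%.
On $60,000,000: 0.34846 × $60,000,000 = $20,907,600.

$20,910,000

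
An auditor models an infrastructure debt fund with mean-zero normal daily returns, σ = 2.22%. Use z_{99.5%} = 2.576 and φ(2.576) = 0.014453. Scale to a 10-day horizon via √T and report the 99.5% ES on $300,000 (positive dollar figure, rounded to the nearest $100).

σ_{10d} = 2.22% × √10 = 7.020%.
ES multiplier = φ(z)/(1−α) = 0.014453/0.005 = 2.891.
ES = 7.020% × 2.891 = 20.295%; on $300,000: $60,885.

$60,900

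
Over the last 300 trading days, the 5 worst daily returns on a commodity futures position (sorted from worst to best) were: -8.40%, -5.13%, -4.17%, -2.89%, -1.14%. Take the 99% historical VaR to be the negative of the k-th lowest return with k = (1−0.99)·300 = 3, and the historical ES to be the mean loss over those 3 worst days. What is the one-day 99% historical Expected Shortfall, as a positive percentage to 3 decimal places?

5.900%

The 3 worst returns sum to -17.70%.
ES = −(-17.70%) / 3 = 5.9% ≈ 5.900%.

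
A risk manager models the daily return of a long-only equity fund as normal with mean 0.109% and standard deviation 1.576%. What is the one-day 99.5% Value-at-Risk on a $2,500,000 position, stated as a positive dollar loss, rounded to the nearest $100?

At 99.5% one-sided, z = 2.576.
VaR = −μ + z·σ = −(0.109%) + 2.576 × 1.576% = 3.951%.
On $2,500,000: 0.03951 × $2,500,000 = $98,775.

$98,800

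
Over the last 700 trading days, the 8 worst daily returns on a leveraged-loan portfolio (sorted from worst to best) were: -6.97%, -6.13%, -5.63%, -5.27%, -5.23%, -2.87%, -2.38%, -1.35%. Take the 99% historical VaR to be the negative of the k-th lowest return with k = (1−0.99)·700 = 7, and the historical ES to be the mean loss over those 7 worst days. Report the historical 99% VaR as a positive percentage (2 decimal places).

2.38%

k = 7; the 7th lowest return is -2.38%, so VaR = 2.38%.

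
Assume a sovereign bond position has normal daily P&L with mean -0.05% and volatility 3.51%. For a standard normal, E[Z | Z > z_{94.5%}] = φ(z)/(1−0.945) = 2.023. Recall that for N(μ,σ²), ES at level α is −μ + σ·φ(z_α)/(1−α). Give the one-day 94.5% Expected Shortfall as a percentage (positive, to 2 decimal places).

7.15%

ES = −(-0.05%) + 3.51% × 2.023 = 7.151%.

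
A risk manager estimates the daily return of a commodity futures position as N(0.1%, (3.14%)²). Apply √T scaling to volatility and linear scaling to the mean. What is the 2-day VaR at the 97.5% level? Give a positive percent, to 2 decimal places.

8.50%

At 97.5%, z = 1.960.
σ_{2d} = 3.14% × √2 = 4.441%; μ_{2d} = 2 × 0.1% = 0.200%.
VaR = −(0.200%) + 1.960 × 4.441% = 8.504%.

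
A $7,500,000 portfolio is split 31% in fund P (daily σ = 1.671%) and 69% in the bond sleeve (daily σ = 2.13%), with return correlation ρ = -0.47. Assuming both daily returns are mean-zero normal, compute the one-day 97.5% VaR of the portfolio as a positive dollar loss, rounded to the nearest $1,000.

σ_p² = 0.31²·1.671² + 0.69²·2.13² + 2·-0.47·0.31·0.69·1.671·2.13 = 1.7127 (%²).
σ_p = √1.7127 = 1.309%.
At 97.5%, z = 1.960.
VaR = 1.960 × 1.309% = 2.566%; on $7,500,000 that is $192,450.

$192,000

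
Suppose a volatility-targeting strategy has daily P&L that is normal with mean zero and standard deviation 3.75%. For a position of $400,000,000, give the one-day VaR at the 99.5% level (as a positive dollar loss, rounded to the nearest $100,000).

At 99.5% one-sided, z = 2.576.
VaR = z·σ = 2.576 × 3.75% = 9.660%.
On $400,000,000: 0.09660 × $400,000,000 = $38,640,000.

$38,600,000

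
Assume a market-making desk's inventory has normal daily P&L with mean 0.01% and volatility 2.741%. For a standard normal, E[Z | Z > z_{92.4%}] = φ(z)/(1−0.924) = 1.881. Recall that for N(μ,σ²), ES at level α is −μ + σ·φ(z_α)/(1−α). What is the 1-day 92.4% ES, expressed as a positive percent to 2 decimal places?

5.15%

ES = −(0.01%) + 2.741% × 1.881 = 5.146%.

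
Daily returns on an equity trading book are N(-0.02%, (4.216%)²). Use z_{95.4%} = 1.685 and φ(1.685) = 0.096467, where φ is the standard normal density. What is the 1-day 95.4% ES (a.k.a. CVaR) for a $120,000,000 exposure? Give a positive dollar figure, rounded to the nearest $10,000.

Tail multiplier: φ(z)/(1−α) = 0.096467 / 0.046 = 2.097.
ES = −(-0.02%) + 4.216% × 2.097 = 8.861%.
On $120,000,000: 0.08861 × $120,000,000 = $10,633,200.

$10,630,000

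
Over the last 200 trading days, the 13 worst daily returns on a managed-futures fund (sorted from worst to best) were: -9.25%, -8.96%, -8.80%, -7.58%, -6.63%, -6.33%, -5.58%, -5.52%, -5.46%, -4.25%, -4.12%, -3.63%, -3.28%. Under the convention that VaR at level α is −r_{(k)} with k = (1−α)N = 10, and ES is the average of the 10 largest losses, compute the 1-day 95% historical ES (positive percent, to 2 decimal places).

The 10 worst returns sum to -68.36%.
ES = −(-68.36%) / 10 = 6.836% ≈ 6.84%.

6.84%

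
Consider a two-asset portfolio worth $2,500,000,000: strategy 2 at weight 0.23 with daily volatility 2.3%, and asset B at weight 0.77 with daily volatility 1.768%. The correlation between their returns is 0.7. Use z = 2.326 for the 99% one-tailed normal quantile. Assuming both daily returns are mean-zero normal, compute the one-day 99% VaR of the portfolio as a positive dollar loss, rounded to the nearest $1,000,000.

$103,000,000

σ_p² = 0.23²·2.3² + 0.77²·1.768² + 2·0.7·0.23·0.77·2.3·1.768 = 3.1414 (%²).
σ_p = √3.1414 = 1.772%.
VaR = 2.326 × 1.772% = 4.122%; on $2,500,000,000 that is $103,050,000.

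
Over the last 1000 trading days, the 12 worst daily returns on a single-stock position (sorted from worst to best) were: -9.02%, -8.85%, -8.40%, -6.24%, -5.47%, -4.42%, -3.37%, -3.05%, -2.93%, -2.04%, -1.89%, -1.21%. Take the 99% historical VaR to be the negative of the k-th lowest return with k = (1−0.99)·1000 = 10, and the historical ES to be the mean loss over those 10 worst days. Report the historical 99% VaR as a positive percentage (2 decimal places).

k = 10; the 10th lowest return is -2.04%, so VaR = 2.04%.

2.04%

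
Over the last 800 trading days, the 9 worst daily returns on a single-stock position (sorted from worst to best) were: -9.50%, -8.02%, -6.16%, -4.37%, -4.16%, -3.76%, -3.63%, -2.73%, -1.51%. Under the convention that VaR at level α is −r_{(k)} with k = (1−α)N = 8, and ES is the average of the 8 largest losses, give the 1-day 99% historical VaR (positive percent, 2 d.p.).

2.73%

k = 8; the 8th lowest return is -2.73%, so VaR = 2.73%.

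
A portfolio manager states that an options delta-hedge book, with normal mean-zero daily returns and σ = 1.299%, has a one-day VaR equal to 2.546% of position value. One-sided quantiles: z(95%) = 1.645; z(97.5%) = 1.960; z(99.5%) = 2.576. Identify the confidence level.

Implied z = VaR/σ = 2.546 / 1.299 = 1.960.
This matches z(97.5%) = 1.960.

97.5%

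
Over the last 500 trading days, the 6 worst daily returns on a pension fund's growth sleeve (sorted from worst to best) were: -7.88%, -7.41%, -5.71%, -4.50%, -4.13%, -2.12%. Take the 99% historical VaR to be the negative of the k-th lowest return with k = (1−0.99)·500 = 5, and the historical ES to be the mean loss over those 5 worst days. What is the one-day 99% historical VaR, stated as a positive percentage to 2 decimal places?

k = 5; the 5th lowest return is -4.13%, so VaR = 4.13%.

4.13%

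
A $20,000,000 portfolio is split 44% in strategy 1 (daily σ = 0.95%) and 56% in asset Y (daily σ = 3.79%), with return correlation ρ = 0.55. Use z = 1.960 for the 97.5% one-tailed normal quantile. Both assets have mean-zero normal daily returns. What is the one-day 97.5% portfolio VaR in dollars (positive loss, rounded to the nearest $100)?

σ_p² = 0.44²·0.95² + 0.56²·3.79² + 2·0.55·0.44·0.56·0.95·3.79 = 5.6552 (%²).
σ_p = √5.6552 = 2.378%.
VaR = 1.960 × 2.378% = 4.661%; on $20,000,000 that is $932,200.

$932,200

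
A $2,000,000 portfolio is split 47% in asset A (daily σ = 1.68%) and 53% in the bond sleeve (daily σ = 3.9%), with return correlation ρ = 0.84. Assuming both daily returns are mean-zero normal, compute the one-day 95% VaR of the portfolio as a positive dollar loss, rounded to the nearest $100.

σ_p² = 0.47²·1.68² + 0.53²·3.9² + 2·0.84·0.47·0.53·1.68·3.9 = 7.6379 (%²).
σ_p = √7.6379 = 2.764%.
At 95%, z = 1.645.
VaR = 1.645 × 2.764% = 4.547%; on $2,000,000 that is $90,940.

$90,900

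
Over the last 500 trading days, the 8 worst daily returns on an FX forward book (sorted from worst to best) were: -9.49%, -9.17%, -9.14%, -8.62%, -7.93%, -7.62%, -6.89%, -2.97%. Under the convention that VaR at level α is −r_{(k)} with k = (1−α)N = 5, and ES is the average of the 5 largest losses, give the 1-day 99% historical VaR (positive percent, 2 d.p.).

7.93%

k = 5; the 5th lowest return is -7.93%, so VaR = 7.93%.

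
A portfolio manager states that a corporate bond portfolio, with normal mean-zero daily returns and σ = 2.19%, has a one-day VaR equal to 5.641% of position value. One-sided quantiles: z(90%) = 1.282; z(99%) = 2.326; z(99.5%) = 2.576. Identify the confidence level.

99.5%

Implied z = VaR/σ = 5.641 / 2.19 = 2.576.
This matches z(99.5%) = 2.576.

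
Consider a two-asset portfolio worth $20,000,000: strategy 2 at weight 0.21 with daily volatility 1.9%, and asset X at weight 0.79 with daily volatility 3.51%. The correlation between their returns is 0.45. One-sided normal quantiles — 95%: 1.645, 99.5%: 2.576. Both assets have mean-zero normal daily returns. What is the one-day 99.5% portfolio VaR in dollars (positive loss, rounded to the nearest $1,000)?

σ_p² = 0.21²·1.9² + 0.79²·3.51² + 2·0.45·0.21·0.79·1.9·3.51 = 8.8439 (%²).
σ_p = √8.8439 = 2.974%.
VaR = 2.576 × 2.974% = 7.661%; on $20,000,000 that is $1,532,200.

$1,532,000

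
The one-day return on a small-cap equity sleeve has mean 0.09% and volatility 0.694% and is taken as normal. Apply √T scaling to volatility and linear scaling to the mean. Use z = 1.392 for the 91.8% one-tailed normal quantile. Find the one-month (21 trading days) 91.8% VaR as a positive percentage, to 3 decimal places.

2.537%

σ_{21d} = 0.694% × √21 = 3.180%; μ_{21d} = 21 × 0.09% = 1.890%.
VaR = −(1.890%) + 1.392 × 3.180% = 2.537%.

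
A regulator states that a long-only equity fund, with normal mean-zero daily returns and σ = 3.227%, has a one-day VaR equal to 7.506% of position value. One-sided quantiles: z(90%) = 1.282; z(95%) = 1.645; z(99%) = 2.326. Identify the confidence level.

99%

Implied z = VaR/σ = 7.506 / 3.227 = 2.326.
This matches z(99%) = 2.326.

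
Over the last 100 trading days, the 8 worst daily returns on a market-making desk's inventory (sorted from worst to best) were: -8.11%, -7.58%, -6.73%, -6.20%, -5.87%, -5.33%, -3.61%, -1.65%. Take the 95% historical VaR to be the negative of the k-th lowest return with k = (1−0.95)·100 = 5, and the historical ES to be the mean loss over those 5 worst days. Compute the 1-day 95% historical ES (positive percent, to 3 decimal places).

6.898%

The 5 worst returns sum to -34.49%.
ES = −(-34.49%) / 5 = 6.898%.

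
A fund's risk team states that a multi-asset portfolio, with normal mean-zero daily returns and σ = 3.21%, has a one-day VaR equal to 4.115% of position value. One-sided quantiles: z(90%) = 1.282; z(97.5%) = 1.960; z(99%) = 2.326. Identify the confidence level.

Implied z = VaR/σ = 4.115 / 3.21 = 1.282.
This matches z(90%) = 1.282.

90%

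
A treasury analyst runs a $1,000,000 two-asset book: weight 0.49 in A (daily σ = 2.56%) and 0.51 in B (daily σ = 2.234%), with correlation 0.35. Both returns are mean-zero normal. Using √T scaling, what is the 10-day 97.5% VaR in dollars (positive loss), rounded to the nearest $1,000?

σ_p = √(0.49²·2.56² + 0.51²·2.234² + 2·0.35·0.49·0.51·2.56·2.234) = 1.968%.
σ_{10d} = 1.968% × √10 = 6.223%.
z(97.5%) = 1.960.
VaR = 1.960 × 6.223% = 12.197%; on $1,000,000 that is $121,970.

$122,000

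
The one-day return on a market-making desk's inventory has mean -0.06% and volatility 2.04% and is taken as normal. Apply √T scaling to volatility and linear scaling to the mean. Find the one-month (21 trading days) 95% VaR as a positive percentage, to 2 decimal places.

16.64%

At 95%, z = 1.645.
σ_{21d} = 2.04% × √21 = 9.348%; μ_{21d} = 21 × -0.06% = -1.260%.
VaR = −(-1.260%) + 1.645 × 9.348% = 16.637%.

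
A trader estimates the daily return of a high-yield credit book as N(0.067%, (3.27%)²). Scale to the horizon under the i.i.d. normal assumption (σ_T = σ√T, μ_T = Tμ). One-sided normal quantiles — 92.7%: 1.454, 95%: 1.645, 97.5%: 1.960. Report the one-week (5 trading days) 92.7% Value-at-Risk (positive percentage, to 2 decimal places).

10.30%

σ_{5d} = 3.27% × √5 = 7.312%; μ_{5d} = 5 × 0.067% = 0.335%.
VaR = −(0.335%) + 1.454 × 7.312% = 10.297%.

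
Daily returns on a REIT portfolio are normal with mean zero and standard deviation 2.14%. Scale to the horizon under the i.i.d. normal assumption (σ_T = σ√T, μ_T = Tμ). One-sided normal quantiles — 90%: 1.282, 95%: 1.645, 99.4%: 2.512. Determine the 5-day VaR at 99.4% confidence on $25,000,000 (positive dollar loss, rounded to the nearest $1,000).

$3,005,000

σ_{5d} = 2.14% × √5 = 4.785%.
VaR = 2.512 × 4.785% = 12.020%.
On $25,000,000: 0.12020 × $25,000,000 = $3,005,000.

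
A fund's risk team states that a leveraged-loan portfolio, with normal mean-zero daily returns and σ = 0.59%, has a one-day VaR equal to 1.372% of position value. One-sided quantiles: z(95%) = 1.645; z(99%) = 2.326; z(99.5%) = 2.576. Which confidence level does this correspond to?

99%

Implied z = VaR/σ = 1.372 / 0.59 = 2.325.
This matches z(99%) = 2.326.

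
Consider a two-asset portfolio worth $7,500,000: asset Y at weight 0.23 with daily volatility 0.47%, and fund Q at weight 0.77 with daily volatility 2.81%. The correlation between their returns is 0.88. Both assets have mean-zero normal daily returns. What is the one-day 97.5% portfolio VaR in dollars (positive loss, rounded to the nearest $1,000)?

σ_p² = 0.23²·0.47² + 0.77²·2.81² + 2·0.88·0.23·0.77·0.47·2.81 = 5.1049 (%²).
σ_p = √5.1049 = 2.259%.
At 97.5%, z = 1.960.
VaR = 1.960 × 2.259% = 4.428%; on $7,500,000 that is $332,100.

$332,000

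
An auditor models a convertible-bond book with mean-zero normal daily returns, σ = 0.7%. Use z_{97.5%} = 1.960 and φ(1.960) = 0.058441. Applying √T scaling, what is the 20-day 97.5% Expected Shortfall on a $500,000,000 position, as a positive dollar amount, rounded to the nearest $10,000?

σ_{20d} = 0.7% × √20 = 3.130%.
ES multiplier = φ(z)/(1−α) = 0.058441/0.025 = 2.338.
ES = 3.130% × 2.338 = 7.318%; on $500,000,000: $36,590,000.

$36,590,000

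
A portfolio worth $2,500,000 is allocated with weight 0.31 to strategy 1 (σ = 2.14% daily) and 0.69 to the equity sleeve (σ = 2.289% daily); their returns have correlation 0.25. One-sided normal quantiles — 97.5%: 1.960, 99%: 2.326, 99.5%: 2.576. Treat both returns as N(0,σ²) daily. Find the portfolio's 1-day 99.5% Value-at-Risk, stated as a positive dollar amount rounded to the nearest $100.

$119,800

σ_p² = 0.31²·2.14² + 0.69²·2.289² + 2·0.25·0.31·0.69·2.14·2.289 = 3.4585 (%²).
σ_p = √3.4585 = 1.860%.
VaR = 2.576 × 1.860% = 4.791%; on $2,500,000 that is $119,775.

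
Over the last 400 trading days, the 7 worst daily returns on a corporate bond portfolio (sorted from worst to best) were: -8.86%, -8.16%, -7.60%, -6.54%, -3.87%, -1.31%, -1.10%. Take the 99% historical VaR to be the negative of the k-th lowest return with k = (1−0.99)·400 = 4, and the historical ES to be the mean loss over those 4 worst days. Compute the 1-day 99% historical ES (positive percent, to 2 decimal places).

The 4 worst returns sum to -31.16%.
ES = −(-31.16%) / 4 = 7.79%.

7.79%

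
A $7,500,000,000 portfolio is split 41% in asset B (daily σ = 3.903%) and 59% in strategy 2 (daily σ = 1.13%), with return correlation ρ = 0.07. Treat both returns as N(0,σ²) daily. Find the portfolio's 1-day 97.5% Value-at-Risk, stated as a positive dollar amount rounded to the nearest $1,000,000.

$261,000,000

σ_p² = 0.41²·3.903² + 0.59²·1.13² + 2·0.07·0.41·0.59·3.903·1.13 = 3.1546 (%²).
σ_p = √3.1546 = 1.776%.
At 97.5%, z = 1.960.
VaR = 1.960 × 1.776% = 3.481%; on $7,500,000,000 that is $261,075,000.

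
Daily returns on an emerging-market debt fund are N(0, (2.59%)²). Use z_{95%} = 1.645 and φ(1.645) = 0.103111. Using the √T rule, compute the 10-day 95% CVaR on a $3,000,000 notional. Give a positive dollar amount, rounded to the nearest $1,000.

σ_{10d} = 2.59% × √10 = 8.190%.
ES multiplier = φ(z)/(1−α) = 0.103111/0.05 = 2.062.
ES = 8.190% × 2.062 = 16.888%; on $3,000,000: $506,640.

$507,000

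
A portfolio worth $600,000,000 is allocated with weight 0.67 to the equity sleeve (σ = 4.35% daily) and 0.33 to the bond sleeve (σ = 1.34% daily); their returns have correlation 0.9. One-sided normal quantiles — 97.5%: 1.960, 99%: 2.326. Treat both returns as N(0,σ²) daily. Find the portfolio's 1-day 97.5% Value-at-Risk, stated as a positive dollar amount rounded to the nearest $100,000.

σ_p² = 0.67²·4.35² + 0.33²·1.34² + 2·0.9·0.67·0.33·4.35·1.34 = 11.0097 (%²).
σ_p = √11.0097 = 3.318%.
VaR = 1.960 × 3.318% = 6.503%; on $600,000,000 that is $39,018,000.

$39,000,000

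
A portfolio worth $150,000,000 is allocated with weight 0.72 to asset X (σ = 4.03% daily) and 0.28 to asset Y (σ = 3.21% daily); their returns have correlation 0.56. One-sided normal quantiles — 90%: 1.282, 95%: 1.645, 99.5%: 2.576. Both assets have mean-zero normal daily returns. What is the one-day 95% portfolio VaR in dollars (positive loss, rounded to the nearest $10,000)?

σ_p² = 0.72²·4.03² + 0.28²·3.21² + 2·0.56·0.72·0.28·4.03·3.21 = 12.1480 (%²).
σ_p = √12.1480 = 3.485%.
VaR = 1.645 × 3.485% = 5.733%; on $150,000,000 that is $8,599,500.

$8,600,000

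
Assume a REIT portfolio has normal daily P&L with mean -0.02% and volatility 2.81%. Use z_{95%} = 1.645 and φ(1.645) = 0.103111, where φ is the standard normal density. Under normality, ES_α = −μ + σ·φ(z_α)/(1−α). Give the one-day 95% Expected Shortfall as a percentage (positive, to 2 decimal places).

5.81%

Tail multiplier: φ(z)/(1−α) = 0.103111 / 0.05 = 2.062.
ES = −(-0.02%) + 2.81% × 2.062 = 5.814%.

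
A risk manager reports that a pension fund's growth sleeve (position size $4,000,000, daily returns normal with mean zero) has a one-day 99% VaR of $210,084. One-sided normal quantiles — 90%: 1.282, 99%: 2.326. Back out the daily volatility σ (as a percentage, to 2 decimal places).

VaR as a fraction: $210,084 / $4,000,000 = 5.252%.
σ = VaR / z = 5.252% / 2.326 = 2.258%.

2.26%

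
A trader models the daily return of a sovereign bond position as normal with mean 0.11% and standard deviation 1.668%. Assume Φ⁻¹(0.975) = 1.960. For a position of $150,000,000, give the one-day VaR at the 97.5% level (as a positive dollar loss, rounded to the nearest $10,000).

$4,740,000

VaR = −μ + z·σ = −(0.11%) + 1.960 × 1.668% = 3.159%.
On $150,000,000: 0.03159 × $150,000,000 = $4,738,500.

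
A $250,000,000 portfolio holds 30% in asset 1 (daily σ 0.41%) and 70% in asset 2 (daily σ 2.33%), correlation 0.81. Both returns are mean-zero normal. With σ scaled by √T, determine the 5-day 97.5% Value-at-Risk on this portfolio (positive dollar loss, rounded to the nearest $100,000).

σ_p = √(0.3²·0.41² + 0.7²·2.33² + 2·0.81·0.3·0.7·0.41·2.33) = 1.732%.
σ_{5d} = 1.732% × √5 = 3.873%.
z(97.5%) = 1.960.
VaR = 1.960 × 3.873% = 7.591%; on $250,000,000 that is $18,977,500.

$19,000,000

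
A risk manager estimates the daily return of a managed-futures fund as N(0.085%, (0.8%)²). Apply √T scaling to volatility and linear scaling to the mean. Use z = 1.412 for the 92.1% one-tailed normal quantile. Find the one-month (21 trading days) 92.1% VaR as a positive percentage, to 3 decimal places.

3.391%

σ_{21d} = 0.8% × √21 = 3.666%; μ_{21d} = 21 × 0.085% = 1.785%.
VaR = −(1.785%) + 1.412 × 3.666% = 3.391%.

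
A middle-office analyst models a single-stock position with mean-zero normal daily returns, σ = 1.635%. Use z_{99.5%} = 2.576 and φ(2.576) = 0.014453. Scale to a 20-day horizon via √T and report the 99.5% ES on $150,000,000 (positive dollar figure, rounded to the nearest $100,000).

$31,700,000

σ_{20d} = 1.635% × √20 = 7.312%.
ES multiplier = φ(z)/(1−α) = 0.014453/0.005 = 2.891.
ES = 7.312% × 2.891 = 21.139%; on $150,000,000: $31,708,500.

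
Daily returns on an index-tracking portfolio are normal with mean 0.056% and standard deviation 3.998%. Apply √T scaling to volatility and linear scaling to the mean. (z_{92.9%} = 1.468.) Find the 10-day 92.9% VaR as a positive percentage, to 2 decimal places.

σ_{10d} = 3.998% × √10 = 12.643%; μ_{10d} = 10 × 0.056% = 0.560%.
VaR = −(0.560%) + 1.468 × 12.643% = 18.000%.

18.00%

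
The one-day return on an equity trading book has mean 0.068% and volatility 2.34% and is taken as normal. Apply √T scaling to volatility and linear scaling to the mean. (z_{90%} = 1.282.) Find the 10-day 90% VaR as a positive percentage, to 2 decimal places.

8.81%

σ_{10d} = 2.34% × √10 = 7.400%; μ_{10d} = 10 × 0.068% = 0.680%.
VaR = −(0.680%) + 1.282 × 7.400% = 8.807%.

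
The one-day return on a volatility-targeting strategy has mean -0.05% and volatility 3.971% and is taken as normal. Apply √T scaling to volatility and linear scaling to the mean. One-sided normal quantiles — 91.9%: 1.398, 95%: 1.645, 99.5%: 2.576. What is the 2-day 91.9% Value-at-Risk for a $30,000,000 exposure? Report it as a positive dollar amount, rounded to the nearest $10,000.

σ_{2d} = 3.971% × √2 = 5.616%; μ_{2d} = 2 × -0.05% = -0.100%.
VaR = −(-0.100%) + 1.398 × 5.616% = 7.951%.
On $30,000,000: 0.07951 × $30,000,000 = $2,385,300.

$2,390,000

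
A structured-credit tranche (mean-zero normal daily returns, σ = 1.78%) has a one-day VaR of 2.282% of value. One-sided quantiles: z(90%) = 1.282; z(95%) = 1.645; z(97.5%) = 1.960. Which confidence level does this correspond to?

Implied z = VaR/σ = 2.282 / 1.78 = 1.282.
This matches z(90%) = 1.282.

90%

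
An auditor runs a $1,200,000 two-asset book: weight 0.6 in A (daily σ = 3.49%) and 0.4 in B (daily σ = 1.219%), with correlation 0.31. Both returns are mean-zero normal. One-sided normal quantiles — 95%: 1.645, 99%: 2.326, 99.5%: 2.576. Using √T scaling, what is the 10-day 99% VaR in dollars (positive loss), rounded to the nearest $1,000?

$202,000

σ_p = √(0.6²·3.49² + 0.4²·1.219² + 2·0.31·0.6·0.4·3.49·1.219) = 2.293%.
σ_{10d} = 2.293% × √10 = 7.251%.
VaR = 2.326 × 7.251% = 16.866%; on $1,200,000 that is $202,392.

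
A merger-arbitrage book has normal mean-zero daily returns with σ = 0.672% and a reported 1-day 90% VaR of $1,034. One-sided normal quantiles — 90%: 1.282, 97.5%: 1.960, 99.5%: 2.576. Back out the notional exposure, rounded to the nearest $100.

$120,000

VaR as a fraction of value: z·σ = 1.282 × 0.672% = 0.861504%.
Position = $1,034 / 0.00861504 = $120,023.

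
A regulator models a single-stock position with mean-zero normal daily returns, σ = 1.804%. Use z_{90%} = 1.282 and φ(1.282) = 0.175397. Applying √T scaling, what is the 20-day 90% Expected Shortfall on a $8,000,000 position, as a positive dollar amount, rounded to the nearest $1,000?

$1,132,000

σ_{20d} = 1.804% × √20 = 8.068%.
ES multiplier = φ(z)/(1−α) = 0.175397/0.1 = 1.754.
ES = 8.068% × 1.754 = 14.151%; on $8,000,000: $1,132,080.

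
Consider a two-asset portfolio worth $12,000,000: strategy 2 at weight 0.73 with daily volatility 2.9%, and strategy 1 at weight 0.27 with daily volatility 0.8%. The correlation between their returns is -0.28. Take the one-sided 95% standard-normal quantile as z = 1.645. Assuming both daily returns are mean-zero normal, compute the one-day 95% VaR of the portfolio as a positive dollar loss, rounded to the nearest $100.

σ_p² = 0.73²·2.9² + 0.27²·0.8² + 2·-0.28·0.73·0.27·2.9·0.8 = 4.2723 (%²).
σ_p = √4.2723 = 2.067%.
VaR = 1.645 × 2.067% = 3.400%; on $12,000,000 that is $408,000.

$408,000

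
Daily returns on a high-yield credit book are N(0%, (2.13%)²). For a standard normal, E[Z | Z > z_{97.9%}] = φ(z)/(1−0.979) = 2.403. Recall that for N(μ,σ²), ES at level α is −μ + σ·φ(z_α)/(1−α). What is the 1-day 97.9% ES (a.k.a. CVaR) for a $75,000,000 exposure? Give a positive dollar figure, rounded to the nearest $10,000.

ES = 2.13% × 2.403 = 5.118%.
On $75,000,000: 0.05118 × $75,000,000 = $3,838,500.

$3,840,000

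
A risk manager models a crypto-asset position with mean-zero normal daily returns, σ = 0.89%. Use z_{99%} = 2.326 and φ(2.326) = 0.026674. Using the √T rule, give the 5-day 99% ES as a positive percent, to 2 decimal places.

σ_{5d} = 0.89% × √5 = 1.990%.
ES multiplier = φ(z)/(1−α) = 0.026674/0.01 = 2.667.
ES = 1.990% × 2.667 = 5.307%.

5.31%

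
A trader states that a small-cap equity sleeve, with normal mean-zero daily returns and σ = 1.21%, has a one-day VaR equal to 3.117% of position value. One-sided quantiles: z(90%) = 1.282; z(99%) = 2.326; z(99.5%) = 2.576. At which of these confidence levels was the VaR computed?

Implied z = VaR/σ = 3.117 / 1.21 = 2.576.
This matches z(99.5%) = 2.576.

99.5%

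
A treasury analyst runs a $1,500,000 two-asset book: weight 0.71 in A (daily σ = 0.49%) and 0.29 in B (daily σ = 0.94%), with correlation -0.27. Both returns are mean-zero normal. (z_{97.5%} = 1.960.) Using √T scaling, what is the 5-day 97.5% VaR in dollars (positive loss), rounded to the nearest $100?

$25,000

σ_p = √(0.71²·0.49² + 0.29²·0.94² + 2·-0.27·0.71·0.29·0.49·0.94) = 0.380%.
σ_{5d} = 0.380% × √5 = 0.850%.
VaR = 1.960 × 0.850% = 1.666%; on $1,500,000 that is $24,990.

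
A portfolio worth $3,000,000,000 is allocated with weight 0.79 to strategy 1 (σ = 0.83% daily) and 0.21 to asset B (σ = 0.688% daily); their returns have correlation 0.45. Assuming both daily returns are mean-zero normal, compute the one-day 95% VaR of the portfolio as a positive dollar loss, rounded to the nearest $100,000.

$36,100,000

σ_p² = 0.79²·0.83² + 0.21²·0.688² + 2·0.45·0.79·0.21·0.83·0.688 = 0.5361 (%²).
σ_p = √0.5361 = 0.732%.
At 95%, z = 1.645.
VaR = 1.645 × 0.732% = 1.204%; on $3,000,000,000 that is $36,120,000.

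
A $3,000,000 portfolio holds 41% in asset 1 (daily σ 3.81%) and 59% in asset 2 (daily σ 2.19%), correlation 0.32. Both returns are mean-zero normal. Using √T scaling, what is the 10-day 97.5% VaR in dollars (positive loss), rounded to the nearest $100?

$432,100

σ_p = √(0.41²·3.81² + 0.59²·2.19² + 2·0.32·0.41·0.59·3.81·2.19) = 2.324%.
σ_{10d} = 2.324% × √10 = 7.349%.
z(97.5%) = 1.960.
VaR = 1.960 × 7.349% = 14.404%; on $3,000,000 that is $432,120.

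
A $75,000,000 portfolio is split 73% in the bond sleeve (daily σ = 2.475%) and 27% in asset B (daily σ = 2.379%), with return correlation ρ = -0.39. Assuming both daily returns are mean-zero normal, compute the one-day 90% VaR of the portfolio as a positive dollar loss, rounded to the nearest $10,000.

σ_p² = 0.73²·2.475² + 0.27²·2.379² + 2·-0.39·0.73·0.27·2.475·2.379 = 2.7717 (%²).
σ_p = √2.7717 = 1.665%.
At 90%, z = 1.282.
VaR = 1.282 × 1.665% = 2.135%; on $75,000,000 that is $1,601,250.

$1,600,000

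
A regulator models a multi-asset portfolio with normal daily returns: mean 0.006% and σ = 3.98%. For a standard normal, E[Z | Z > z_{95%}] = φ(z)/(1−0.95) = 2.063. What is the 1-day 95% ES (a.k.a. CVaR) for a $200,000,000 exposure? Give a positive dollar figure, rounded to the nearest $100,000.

ES = −(0.006%) + 3.98% × 2.063 = 8.205%.
On $200,000,000: 0.08205 × $200,000,000 = $16,410,000.

$16,400,000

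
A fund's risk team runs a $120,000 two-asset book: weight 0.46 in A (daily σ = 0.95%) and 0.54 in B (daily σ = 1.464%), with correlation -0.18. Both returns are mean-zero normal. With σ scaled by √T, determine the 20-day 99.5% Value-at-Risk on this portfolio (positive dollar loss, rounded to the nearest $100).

σ_p = √(0.46²·0.95² + 0.54²·1.464² + 2·-0.18·0.46·0.54·0.95·1.464) = 0.832%.
σ_{20d} = 0.832% × √20 = 3.721%.
z(99.5%) = 2.576.
VaR = 2.576 × 3.721% = 9.585%; on $120,000 that is $11,502.

$11,500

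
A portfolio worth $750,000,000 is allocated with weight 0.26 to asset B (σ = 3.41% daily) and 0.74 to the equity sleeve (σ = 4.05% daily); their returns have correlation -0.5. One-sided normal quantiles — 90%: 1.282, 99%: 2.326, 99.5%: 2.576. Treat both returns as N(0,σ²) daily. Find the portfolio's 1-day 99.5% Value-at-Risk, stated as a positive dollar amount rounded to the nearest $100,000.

σ_p² = 0.26²·3.41² + 0.74²·4.05² + 2·-0.5·0.26·0.74·3.41·4.05 = 7.1109 (%²).
σ_p = √7.1109 = 2.667%.
VaR = 2.576 × 2.667% = 6.870%; on $750,000,000 that is $51,525,000.

$51,500,000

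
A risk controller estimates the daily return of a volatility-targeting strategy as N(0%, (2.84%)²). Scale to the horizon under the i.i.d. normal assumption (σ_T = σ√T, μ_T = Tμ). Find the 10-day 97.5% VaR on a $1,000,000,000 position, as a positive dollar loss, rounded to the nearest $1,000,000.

At 97.5%, z = 1.960.
σ_{10d} = 2.84% × √10 = 8.981%.
VaR = 1.960 × 8.981% = 17.603%.
On $1,000,000,000: 0.17603 × $1,000,000,000 = $176,030,000.

$176,000,000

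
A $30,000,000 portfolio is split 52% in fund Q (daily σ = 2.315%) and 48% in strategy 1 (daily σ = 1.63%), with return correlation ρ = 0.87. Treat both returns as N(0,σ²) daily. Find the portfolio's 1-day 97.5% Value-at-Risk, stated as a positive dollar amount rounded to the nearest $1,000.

$1,131,000

σ_p² = 0.52²·2.315² + 0.48²·1.63² + 2·0.87·0.52·0.48·2.315·1.63 = 3.7001 (%²).
σ_p = √3.7001 = 1.924%.
At 97.5%, z = 1.960.
VaR = 1.960 × 1.924% = 3.771%; on $30,000,000 that is $1,131,300.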